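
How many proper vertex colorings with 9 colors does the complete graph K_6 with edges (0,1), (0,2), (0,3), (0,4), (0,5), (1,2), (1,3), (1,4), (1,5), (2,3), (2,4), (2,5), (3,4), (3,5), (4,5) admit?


P(K_6, k) = k(k-1)(k-2)...(k-5).
P(9) = (9) * (8) * (7) * (6) * (5) * (4) = 60480.

60480


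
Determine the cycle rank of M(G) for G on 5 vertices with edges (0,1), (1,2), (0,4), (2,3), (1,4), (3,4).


Cycle rank (nullity) = |E| - r(M) = |E| - (|V| - c).
|E| = 6, |V| = 5, c = 1.
Nullity = 6 - (5 - 1) = 6 - 4 = 2.

2


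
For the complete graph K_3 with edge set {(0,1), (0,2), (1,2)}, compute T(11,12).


T(K_3; x,y) = x^2 + x + y.
T(11,12) = 121 + 11 + 12 = 144.

144


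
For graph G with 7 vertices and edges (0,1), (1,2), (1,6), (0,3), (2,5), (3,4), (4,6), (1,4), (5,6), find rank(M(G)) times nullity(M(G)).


r(M) = |V| - c = 7 - 1 = 6.
nullity = |E| - r(M) = 9 - 6 = 3.
Product = 6 * 3 = 18.

18


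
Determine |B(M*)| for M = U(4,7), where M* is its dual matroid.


The dual of U(r,n) is U(n-r, n) = U(3,7).
Bases of U(3,7) are all (3)-element subsets.
|B(M*)| = C(7,3) = (7 * 6 * 5) / (1 * 2 * 3) = 35.

35


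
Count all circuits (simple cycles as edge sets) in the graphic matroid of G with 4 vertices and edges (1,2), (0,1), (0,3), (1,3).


A circuit in a graphic matroid = edge set of a simple cycle.
G has 4 vertices and 4 edges.
Enumerating all minimal edge subsets forming cycles...
Total circuits found: 1.

1


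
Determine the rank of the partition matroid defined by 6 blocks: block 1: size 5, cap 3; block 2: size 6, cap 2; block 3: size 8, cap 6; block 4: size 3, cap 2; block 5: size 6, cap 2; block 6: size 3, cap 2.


Rank of a partition matroid = sum of min(|Si|, ci) for each block.
= min(5,3) + min(6,2) + min(8,6) + min(3,2) + min(6,2) + min(3,2)
= 3 + 2 + 6 + 2 + 2 + 2
= 17.

17


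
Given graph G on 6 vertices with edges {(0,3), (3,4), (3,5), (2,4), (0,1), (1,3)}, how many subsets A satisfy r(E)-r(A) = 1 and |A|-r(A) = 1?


R(x,y) = sum over A in 2^E of x^(r(E)-r(A)) * y^(|A|-r(A)).
G has 6 vertices, 6 edges. r(E) = 5.
Enumerate all 2^6 = 64 subsets.
Count subsets with r(E)-r(A)=1 and |A|-r(A)=1: 3.

3


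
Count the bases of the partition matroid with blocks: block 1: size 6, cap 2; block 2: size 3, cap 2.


A basis picks exactly ci elements from block i.
Number of bases = product of C(|Si|, ci).
= C(6,2) * C(3,2)
= 15 * 3
= 45.

45


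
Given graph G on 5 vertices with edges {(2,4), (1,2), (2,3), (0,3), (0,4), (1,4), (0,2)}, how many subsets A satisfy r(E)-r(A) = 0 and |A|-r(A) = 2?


R(x,y) = sum over A in 2^E of x^(r(E)-r(A)) * y^(|A|-r(A)).
G has 5 vertices, 7 edges. r(E) = 4.
Enumerate all 2^7 = 128 subsets.
Count subsets with r(E)-r(A)=0 and |A|-r(A)=2: 7.

7


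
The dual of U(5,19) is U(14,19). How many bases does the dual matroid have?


The dual of U(r,n) is U(n-r, n) = U(14,19).
Bases of U(14,19) are all (14)-element subsets.
|B(M*)| = (19 choose 14) = 11628.

11628


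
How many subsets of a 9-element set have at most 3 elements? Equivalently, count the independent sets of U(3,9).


Independent sets of U(3,9) are all subsets of size <= 3.
Count = (9 choose 0) + (9 choose 1) + (9 choose 2) + (9 choose 3)
     = 1 + 9 + 36 + 84
     = 130.

130


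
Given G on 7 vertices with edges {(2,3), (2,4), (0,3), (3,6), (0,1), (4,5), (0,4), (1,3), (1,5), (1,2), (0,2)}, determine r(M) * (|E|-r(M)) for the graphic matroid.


r(M) = |V| - c = 7 - 1 = 6.
nullity = |E| - r(M) = 11 - 6 = 5.
Product = 6 * 5 = 30.

30


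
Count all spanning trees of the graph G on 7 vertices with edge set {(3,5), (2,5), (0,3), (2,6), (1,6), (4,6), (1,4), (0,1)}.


By Kirchhoff's matrix tree theorem, the number of spanning trees equals
the determinant of any cofactor of the Laplacian matrix L.
G has 7 vertices and 8 edges.
Computing the (6 x 6) cofactor determinant gives 17.

17


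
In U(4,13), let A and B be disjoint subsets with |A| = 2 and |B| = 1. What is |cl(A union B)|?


|A union B| = 2 + 1 = 3 (disjoint).
In U(4,13), cl(S) = S if |S| < 4, else cl(S) = E.
Since 3 < 4, cl(A union B) = A union B.
|cl(A union B)| = 3.

3


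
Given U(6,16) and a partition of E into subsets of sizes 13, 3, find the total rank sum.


r(Ai) = min(|Ai|, 6) for each part.
Sum = min(13,6) + min(3,6)
    = 6 + 3
    = 9.

9


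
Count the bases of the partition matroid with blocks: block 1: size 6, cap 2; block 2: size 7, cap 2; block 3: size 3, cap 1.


A basis picks exactly ci elements from block i.
Number of bases = product of C(|Si|, ci).
= C(6,2) * C(7,2) * C(3,1)
= 15 * 21 * 3
= 945.

945


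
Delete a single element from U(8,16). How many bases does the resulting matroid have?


Deleting e from U(8,16) gives U(8,15) since n > r.
Bases of U(8,15) = (15 choose 8) = 6435.

6435


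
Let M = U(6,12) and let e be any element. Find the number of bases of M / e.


Contracting e from U(6,12) gives U(5,11).
Bases of U(5,11) = (11 choose 5) = 462.

462


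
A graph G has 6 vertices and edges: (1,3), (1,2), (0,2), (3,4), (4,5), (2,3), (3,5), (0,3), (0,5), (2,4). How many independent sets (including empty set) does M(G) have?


An independent set in a graphic matroid is an acyclic edge subset.
G has 6 vertices and 10 edges.
Enumerate all 2^10 = 1024 subsets, checking for acyclicity.
Total independent sets = 450.

450


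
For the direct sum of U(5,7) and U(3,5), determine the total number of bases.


Bases of a direct sum M1 + M2: |B| = |B(M1)| * |B(M2)|.
|B(U(5,7))| = C(7,5) = 21.
|B(U(3,5))| = C(5,3) = 10.
Total bases = 21 * 10 = 210.

210


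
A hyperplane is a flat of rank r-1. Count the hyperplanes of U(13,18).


Hyperplanes of U(13,18) are flats of rank 12.
In a uniform matroid, these are exactly the (12)-element subsets.
Count = C(18,12) = 18! / (12! * 6!) = 18564.

18564


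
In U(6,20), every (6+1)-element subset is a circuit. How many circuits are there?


In U(6,20), circuits are the (7)-element subsets.
Any set of 7 elements is dependent, and removing any one element gives
an independent set of size 6, so it is a minimal dependent set.
Number of circuits = C(20,7) = 77520.

77520


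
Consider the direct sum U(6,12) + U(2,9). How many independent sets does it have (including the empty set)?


For a direct sum, |I(M1+M2)| = |I(M1)| * |I(M2)|.
|I(U(6,12))| = sum C(12,k) for k=0..6 = 2510.
|I(U(2,9))| = sum C(9,k) for k=0..2 = 46.
Total = 2510 * 46 = 115460.

115460


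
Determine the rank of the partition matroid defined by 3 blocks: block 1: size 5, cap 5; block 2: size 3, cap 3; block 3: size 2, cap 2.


Rank of a partition matroid = sum of min(|Si|, ci) for each block.
= min(5,5) + min(3,3) + min(2,2)
= 5 + 3 + 2
= 10.

10


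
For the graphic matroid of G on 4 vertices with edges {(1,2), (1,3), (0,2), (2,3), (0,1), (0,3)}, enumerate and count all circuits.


A circuit in a graphic matroid = edge set of a simple cycle.
G has 4 vertices and 6 edges.
Enumerating all minimal edge subsets forming cycles...
Total circuits found: 7.

7


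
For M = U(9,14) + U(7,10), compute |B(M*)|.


(M1+M2)* = M1* + M2*.
M1* = U(5,14), bases: C(14,5) = 2002.
M2* = U(3,10), bases: C(10,3) = 120.
|B(M*)| = 2002 * 120 = 240240.

240240


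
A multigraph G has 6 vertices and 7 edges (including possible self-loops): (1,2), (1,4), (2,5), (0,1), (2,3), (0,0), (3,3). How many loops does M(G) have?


In a graphic matroid, a loop is a self-loop edge (u,u) with rank 0.
Examining all 7 edges for self-loops...
Self-loops found: (0,0), (3,3)
Number of loops = 2.

2


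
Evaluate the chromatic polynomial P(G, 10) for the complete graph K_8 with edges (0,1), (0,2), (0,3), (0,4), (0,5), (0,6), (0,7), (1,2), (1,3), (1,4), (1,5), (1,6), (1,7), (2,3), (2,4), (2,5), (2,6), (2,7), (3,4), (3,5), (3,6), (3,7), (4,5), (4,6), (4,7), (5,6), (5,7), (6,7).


P(K_8, k) = k(k-1)(k-2)...(k-7).
P(10) = (10) * (9) * (8) * (7) * (6) * (5) * (4) * (3) = 1814400.

1814400


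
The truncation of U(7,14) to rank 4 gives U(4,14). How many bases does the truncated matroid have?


Truncating U(7,14) to rank 4 gives U(4,14).
Bases of U(4,14) are all 4-element subsets of 14 elements.
Number of bases = C(14,4) = 14! / (4! * 10!) = 1001.

1001


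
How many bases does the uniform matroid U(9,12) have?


Bases of U(9,12) are all 9-element subsets of the 12-element ground set.
Number of bases = C(12,9).
C(12,9) = 12! / (9! * 3!) = 220.

220


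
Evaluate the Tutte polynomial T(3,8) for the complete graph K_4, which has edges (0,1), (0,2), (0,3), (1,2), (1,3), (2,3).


T(K_4; x,y) = x^3 + 3x^2 + 4xy + 2x + y^3 + 3y^2 + 2y.
Substituting x=3, y=8:
= 27 + 27 + 96 + 6 + 512 + 192 + 16
= 876.

876


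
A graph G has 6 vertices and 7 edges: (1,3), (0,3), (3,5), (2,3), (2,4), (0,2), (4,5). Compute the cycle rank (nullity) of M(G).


Cycle rank (nullity) = |E| - r(M) = |E| - (|V| - c).
|E| = 7, |V| = 6, c = 1.
Nullity = 7 - (6 - 1) = 7 - 5 = 2.

2


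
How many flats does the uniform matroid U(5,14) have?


Flats of U(5,14): every subset of size < 5 is a flat, plus E itself.
Count = C(14,0) + C(14,1) + C(14,2) + C(14,3) + C(14,4) + 1
     = 1 + 14 + 91 + 364 + 1001 + 1
     = 1472.

1472


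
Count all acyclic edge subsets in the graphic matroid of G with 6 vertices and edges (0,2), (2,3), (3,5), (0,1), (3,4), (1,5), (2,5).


An independent set in a graphic matroid is an acyclic edge subset.
G has 6 vertices and 7 edges.
Enumerate all 2^7 = 128 subsets, checking for acyclicity.
Total independent sets = 104.

104


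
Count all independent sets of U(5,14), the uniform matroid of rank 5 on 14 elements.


Independent sets of U(5,14) are all subsets of size <= 5.
Count = C(14,0) + C(14,1) + C(14,2) + C(14,3) + C(14,4) + C(14,5)
     = 1 + 14 + 91 + 364 + 1001 + 2002
     = 3473.

3473


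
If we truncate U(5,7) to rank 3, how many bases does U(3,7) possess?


Truncating U(5,7) to rank 3 gives U(3,7).
Bases of U(3,7) are all 3-element subsets of 7 elements.
Number of bases = C(7,3) = (7 * 6 * 5) / (1 * 2 * 3) = 35.

35


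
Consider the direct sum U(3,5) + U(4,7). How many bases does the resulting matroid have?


Bases of a direct sum M1 + M2: |B| = |B(M1)| * |B(M2)|.
|B(U(3,5))| = C(5,3) = 10.
|B(U(4,7))| = C(7,4) = 35.
Total bases = 10 * 35 = 350.

350


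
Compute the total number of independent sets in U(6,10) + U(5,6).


For a direct sum, |I(M1+M2)| = |I(M1)| * |I(M2)|.
|I(U(6,10))| = sum C(10,k) for k=0..6 = 848.
|I(U(5,6))| = sum C(6,k) for k=0..5 = 63.
Total = 848 * 63 = 53424.

53424


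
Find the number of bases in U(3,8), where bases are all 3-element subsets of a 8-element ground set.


Bases of U(3,8) are all 3-element subsets of the 8-element ground set.
Number of bases = C(8,3).
C(8,3) = (8 * 7 * 6) / (1 * 2 * 3) = 56.

56


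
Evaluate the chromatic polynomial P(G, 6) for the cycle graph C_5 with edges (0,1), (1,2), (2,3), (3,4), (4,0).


P(C_5, k) = (k-1)^5 + (-1)^5*(k-1).
P(6) = (5)^5 - 5
= 3125 - 5 = 3120.

3120


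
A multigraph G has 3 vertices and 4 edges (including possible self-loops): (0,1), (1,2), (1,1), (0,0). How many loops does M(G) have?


In a graphic matroid, a loop is a self-loop edge (u,u) with rank 0.
Examining all 4 edges for self-loops...
Self-loops found: (1,1), (0,0)
Number of loops = 2.

2


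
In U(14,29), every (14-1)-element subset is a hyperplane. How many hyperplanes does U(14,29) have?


Hyperplanes of U(14,29) are flats of rank 13.
In a uniform matroid, these are exactly the (13)-element subsets.
Count = (29 choose 13) = 67863915.

67863915


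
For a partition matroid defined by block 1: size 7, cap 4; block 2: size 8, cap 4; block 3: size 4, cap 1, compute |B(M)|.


A basis picks exactly ci elements from block i.
Number of bases = product of C(|Si|, ci).
= C(7,4) * C(8,4) * C(4,1)
= 35 * 70 * 4
= 9800.

9800


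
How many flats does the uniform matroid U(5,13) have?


Flats of U(5,13): every subset of size < 5 is a flat, plus E itself.
Count = (13 choose 0) + (13 choose 1) + (13 choose 2) + (13 choose 3) + (13 choose 4) + 1
     = 1 + 13 + 78 + 286 + 715 + 1
     = 1094.

1094


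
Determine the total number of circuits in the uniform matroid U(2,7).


In U(2,7), circuits are the (3)-element subsets.
Any set of 3 elements is dependent, and removing any one element gives
an independent set of size 2, so it is a minimal dependent set.
Number of circuits = C(7,3) = (7 * 6 * 5) / (1 * 2 * 3) = 35.

35


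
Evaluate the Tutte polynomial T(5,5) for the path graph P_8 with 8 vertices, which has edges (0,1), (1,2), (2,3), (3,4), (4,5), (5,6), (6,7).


A path on 8 vertices is a tree with 7 edges.
T(x,y) = x^(7) for any tree.
T(5,5) = 5^7 = 78125.

78125


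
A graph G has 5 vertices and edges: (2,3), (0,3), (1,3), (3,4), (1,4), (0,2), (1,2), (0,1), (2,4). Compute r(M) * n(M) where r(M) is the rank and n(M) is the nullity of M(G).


r(M) = |V| - c = 5 - 1 = 4.
nullity = |E| - r(M) = 9 - 4 = 5.
Product = 4 * 5 = 20.

20


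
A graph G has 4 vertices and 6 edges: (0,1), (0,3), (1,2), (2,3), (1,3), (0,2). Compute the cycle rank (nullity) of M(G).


Cycle rank (nullity) = |E| - r(M) = |E| - (|V| - c).
|E| = 6, |V| = 4, c = 1.
Nullity = 6 - (4 - 1) = 6 - 3 = 3.

3


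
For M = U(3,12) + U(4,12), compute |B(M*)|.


(M1+M2)* = M1* + M2*.
M1* = U(9,12), bases: C(12,9) = 220.
M2* = U(8,12), bases: C(12,8) = 495.
|B(M*)| = 220 * 495 = 108900.

108900


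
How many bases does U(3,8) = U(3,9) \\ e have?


Deleting e from U(3,9) gives U(3,8) since n > r.
Bases of U(3,8) = C(8,3) = 8! / (3! * 5!) = 56.

56


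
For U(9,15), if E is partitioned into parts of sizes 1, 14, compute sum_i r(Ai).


r(Ai) = min(|Ai|, 9) for each part.
Sum = min(1,9) + min(14,9)
    = 1 + 9
    = 10.

10


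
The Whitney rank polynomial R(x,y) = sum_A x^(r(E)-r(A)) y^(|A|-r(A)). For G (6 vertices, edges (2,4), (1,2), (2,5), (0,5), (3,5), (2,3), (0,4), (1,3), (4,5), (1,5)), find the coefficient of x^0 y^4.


R(x,y) = sum over A in 2^E of x^(r(E)-r(A)) * y^(|A|-r(A)).
G has 6 vertices, 10 edges. r(E) = 5.
Enumerate all 2^10 = 1024 subsets.
Count subsets with r(E)-r(A)=0 and |A|-r(A)=4: 10.

10


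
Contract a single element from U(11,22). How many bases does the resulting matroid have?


Contracting e from U(11,22) gives U(10,21).
Bases of U(10,21) = (21 choose 10) = 352716.

352716


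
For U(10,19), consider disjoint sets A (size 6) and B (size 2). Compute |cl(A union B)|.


|A union B| = 6 + 2 = 8 (disjoint).
In U(10,19), cl(S) = S if |S| < 10, else cl(S) = E.
Since 8 < 10, cl(A union B) = A union B.
|cl(A union B)| = 8.

8


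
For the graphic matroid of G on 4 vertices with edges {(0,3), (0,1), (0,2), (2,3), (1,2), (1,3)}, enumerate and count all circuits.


A circuit in a graphic matroid = edge set of a simple cycle.
G has 4 vertices and 6 edges.
Enumerating all minimal edge subsets forming cycles...
Total circuits found: 7.

7


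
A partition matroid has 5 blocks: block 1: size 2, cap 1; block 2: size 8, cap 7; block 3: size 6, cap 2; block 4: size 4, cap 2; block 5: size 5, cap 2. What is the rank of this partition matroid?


Rank of a partition matroid = sum of min(|Si|, ci) for each block.
= min(2,1) + min(8,7) + min(6,2) + min(4,2) + min(5,2)
= 1 + 7 + 2 + 2 + 2
= 14.

14


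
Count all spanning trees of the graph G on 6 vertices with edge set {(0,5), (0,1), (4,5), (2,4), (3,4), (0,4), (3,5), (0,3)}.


By Kirchhoff's matrix tree theorem, the number of spanning trees equals
the determinant of any cofactor of the Laplacian matrix L.
G has 6 vertices and 8 edges.
Computing the (5 x 5) cofactor determinant gives 16.

16


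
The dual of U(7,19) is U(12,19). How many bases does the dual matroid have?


The dual of U(r,n) is U(n-r, n) = U(12,19).
Bases of U(12,19) are all (12)-element subsets.
|B(M*)| = (19 choose 12) = 50388.

50388


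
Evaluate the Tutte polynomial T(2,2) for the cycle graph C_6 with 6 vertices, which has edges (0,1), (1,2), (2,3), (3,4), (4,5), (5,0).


T(C_6; x,y) = x + x^2 + ... + x^(5) + y.
T(2,2) = 2^1 + 2^2 + 2^3 + 2^4 + 2^5 + 2
= 2 + 4 + 8 + 16 + 32 + 2
= 64.

64


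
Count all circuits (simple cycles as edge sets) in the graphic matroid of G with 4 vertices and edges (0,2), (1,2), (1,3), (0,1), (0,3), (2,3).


A circuit in a graphic matroid = edge set of a simple cycle.
G has 4 vertices and 6 edges.
Enumerating all minimal edge subsets forming cycles...
Total circuits found: 7.

7


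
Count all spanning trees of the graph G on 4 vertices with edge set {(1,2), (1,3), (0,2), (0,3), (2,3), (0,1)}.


By Kirchhoff's matrix tree theorem, the number of spanning trees equals
the determinant of any cofactor of the Laplacian matrix L.
G has 4 vertices and 6 edges.
Computing the (3 x 3) cofactor determinant gives 16.

16


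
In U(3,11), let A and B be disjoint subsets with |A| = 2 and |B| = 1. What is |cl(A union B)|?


|A union B| = 2 + 1 = 3 (disjoint).
In U(3,11), cl(S) = S if |S| < 3, else cl(S) = E.
Since 3 >= 3, cl(A union B) = E.
|cl(A union B)| = 11.

11


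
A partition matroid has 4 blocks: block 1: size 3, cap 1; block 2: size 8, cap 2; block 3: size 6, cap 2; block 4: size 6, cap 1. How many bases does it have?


A basis picks exactly ci elements from block i.
Number of bases = product of C(|Si|, ci).
= C(3,1) * C(8,2) * C(6,2) * C(6,1)
= 3 * 28 * 15 * 6
= 7560.

7560


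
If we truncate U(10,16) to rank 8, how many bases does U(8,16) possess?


Truncating U(10,16) to rank 8 gives U(8,16).
Bases of U(8,16) are all 8-element subsets of 16 elements.
Number of bases = C(16,8) = 12870.

12870


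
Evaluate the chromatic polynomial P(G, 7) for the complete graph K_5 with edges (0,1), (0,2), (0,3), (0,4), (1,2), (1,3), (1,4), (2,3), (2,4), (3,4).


P(K_5, k) = k(k-1)(k-2)...(k-4).
P(7) = (7) * (6) * (5) * (4) * (3) = 2520.

2520


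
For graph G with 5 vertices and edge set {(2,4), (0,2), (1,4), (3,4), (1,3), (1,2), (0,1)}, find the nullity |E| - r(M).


Cycle rank (nullity) = |E| - r(M) = |E| - (|V| - c).
|E| = 7, |V| = 5, c = 1.
Nullity = 7 - (5 - 1) = 7 - 4 = 3.

3


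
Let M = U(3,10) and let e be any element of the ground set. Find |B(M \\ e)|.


Deleting e from U(3,10) gives U(3,9) since n > r.
Bases of U(3,9) = C(9,3) = (9 * 8 * 7) / (1 * 2 * 3) = 84.

84


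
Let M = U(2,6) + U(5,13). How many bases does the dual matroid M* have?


(M1+M2)* = M1* + M2*.
M1* = U(4,6), bases: C(6,4) = 15.
M2* = U(8,13), bases: C(13,8) = 1287.
|B(M*)| = 15 * 1287 = 19305.

19305


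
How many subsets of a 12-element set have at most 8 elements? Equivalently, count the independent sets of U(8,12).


Independent sets of U(8,12) are all subsets of size <= 8.
Count = C(12,0) + C(12,1) + C(12,2) + C(12,3) + C(12,4) + C(12,5) + C(12,6) + C(12,7) + C(12,8)
     = 1 + 12 + 66 + 220 + 495 + 792 + 924 + 792 + 495
     = 3797.

3797


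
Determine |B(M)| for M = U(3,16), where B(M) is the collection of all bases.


Bases of U(3,16) are all 3-element subsets of the 16-element ground set.
Number of bases = C(16,3).
(16 choose 3) = 560.

560


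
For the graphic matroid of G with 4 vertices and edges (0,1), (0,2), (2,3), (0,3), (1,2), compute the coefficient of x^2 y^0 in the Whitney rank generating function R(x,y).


R(x,y) = sum over A in 2^E of x^(r(E)-r(A)) * y^(|A|-r(A)).
G has 4 vertices, 5 edges. r(E) = 3.
Enumerate all 2^5 = 32 subsets.
Count subsets with r(E)-r(A)=2 and |A|-r(A)=0: 5.

5


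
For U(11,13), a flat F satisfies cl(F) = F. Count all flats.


Flats of U(11,13): every subset of size < 11 is a flat, plus E itself.
Count = (13 choose 0) + (13 choose 1) + (13 choose 2) + (13 choose 3) + (13 choose 4) + (13 choose 5) + (13 choose 6) + (13 choose 7) + (13 choose 8) + (13 choose 9) + (13 choose 10) + 1
     = 1 + 13 + 78 + 286 + 715 + 1287 + 1716 + 1716 + 1287 + 715 + 286 + 1
     = 8101.

8101


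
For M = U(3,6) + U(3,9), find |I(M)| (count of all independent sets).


For a direct sum, |I(M1+M2)| = |I(M1)| * |I(M2)|.
|I(U(3,6))| = sum C(6,k) for k=0..3 = 42.
|I(U(3,9))| = sum C(9,k) for k=0..3 = 130.
Total = 42 * 130 = 5460.

5460


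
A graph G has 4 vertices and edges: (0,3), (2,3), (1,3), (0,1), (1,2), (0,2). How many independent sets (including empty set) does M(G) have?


An independent set in a graphic matroid is an acyclic edge subset.
G has 4 vertices and 6 edges.
Enumerate all 2^6 = 64 subsets, checking for acyclicity.
Total independent sets = 38.

38


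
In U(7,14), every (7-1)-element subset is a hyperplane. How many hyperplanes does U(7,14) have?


Hyperplanes of U(7,14) are flats of rank 6.
In a uniform matroid, these are exactly the (6)-element subsets.
Count = (14 choose 6) = 3003.

3003


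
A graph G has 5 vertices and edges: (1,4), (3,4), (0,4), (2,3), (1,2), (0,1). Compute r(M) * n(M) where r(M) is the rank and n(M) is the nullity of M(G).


r(M) = |V| - c = 5 - 1 = 4.
nullity = |E| - r(M) = 6 - 4 = 2.
Product = 4 * 2 = 8.

8


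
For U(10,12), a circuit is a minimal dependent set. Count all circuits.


In U(10,12), circuits are the (11)-element subsets.
Any set of 11 elements is dependent, and removing any one element gives
an independent set of size 10, so it is a minimal dependent set.
Number of circuits = C(12,11) = 12.

12


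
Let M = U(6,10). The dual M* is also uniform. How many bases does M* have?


The dual of U(r,n) is U(n-r, n) = U(4,10).
Bases of U(4,10) are all (4)-element subsets.
|B(M*)| = C(10,4) = 10! / (4! * 6!) = 210.

210


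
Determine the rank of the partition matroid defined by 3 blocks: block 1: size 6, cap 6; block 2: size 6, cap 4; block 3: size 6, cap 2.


Rank of a partition matroid = sum of min(|Si|, ci) for each block.
= min(6,6) + min(6,4) + min(6,2)
= 6 + 4 + 2
= 12.

12


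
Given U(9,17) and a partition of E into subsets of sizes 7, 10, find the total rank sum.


r(Ai) = min(|Ai|, 9) for each part.
Sum = min(7,9) + min(10,9)
    = 7 + 9
    = 16.

16


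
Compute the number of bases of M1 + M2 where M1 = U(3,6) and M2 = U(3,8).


Bases of a direct sum M1 + M2: |B| = |B(M1)| * |B(M2)|.
|B(U(3,6))| = C(6,3) = 20.
|B(U(3,8))| = C(8,3) = 56.
Total bases = 20 * 56 = 1120.

1120


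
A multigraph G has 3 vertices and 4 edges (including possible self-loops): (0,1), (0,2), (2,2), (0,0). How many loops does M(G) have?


In a graphic matroid, a loop is a self-loop edge (u,u) with rank 0.
Examining all 4 edges for self-loops...
Self-loops found: (2,2), (0,0)
Number of loops = 2.

2


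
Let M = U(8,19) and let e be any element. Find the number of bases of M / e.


Contracting e from U(8,19) gives U(7,18).
Bases of U(7,18) = C(18,7) = 31824.

31824


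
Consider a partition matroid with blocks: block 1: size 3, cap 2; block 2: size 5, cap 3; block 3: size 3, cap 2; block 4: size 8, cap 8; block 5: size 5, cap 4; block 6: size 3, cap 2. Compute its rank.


Rank of a partition matroid = sum of min(|Si|, ci) for each block.
= min(3,2) + min(5,3) + min(3,2) + min(8,8) + min(5,4) + min(3,2)
= 2 + 3 + 2 + 8 + 4 + 2
= 21.

21


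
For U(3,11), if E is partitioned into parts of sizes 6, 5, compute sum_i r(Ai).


r(Ai) = min(|Ai|, 3) for each part.
Sum = min(6,3) + min(5,3)
    = 3 + 3
    = 6.

6


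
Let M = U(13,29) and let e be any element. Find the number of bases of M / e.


Contracting e from U(13,29) gives U(12,28).
Bases of U(12,28) = C(28,12) = 28! / (12! * 16!) = 30421755.

30421755


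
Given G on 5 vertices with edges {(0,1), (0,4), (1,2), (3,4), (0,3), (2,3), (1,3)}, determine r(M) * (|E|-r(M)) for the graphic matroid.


r(M) = |V| - c = 5 - 1 = 4.
nullity = |E| - r(M) = 7 - 4 = 3.
Product = 4 * 3 = 12.

12


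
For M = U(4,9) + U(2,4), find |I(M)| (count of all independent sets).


For a direct sum, |I(M1+M2)| = |I(M1)| * |I(M2)|.
|I(U(4,9))| = sum C(9,k) for k=0..4 = 256.
|I(U(2,4))| = sum C(4,k) for k=0..2 = 11.
Total = 256 * 11 = 2816.

2816


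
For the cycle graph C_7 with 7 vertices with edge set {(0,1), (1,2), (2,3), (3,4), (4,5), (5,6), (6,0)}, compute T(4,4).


T(C_7; x,y) = x + x^2 + ... + x^(6) + y.
T(4,4) = 4^1 + 4^2 + 4^3 + 4^4 + 4^5 + 4^6 + 4
= 4 + 16 + 64 + 256 + 1024 + 4096 + 4
= 5464.

5464


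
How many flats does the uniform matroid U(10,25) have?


Flats of U(10,25): every subset of size < 10 is a flat, plus E itself.
Count = C(25,0) + C(25,1) + C(25,2) + C(25,3) + C(25,4) + C(25,5) + C(25,6) + C(25,7) + C(25,8) + C(25,9) + 1
     = 1 + 25 + 300 + 2300 + 12650 + 53130 + 177100 + 480700 + 1081575 + 2042975 + 1
     = 3850757.

3850757


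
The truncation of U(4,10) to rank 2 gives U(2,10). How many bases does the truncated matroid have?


Truncating U(4,10) to rank 2 gives U(2,10).
Bases of U(2,10) are all 2-element subsets of 10 elements.
Number of bases = (10 choose 2) = 45.

45


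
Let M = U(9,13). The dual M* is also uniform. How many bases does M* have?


The dual of U(r,n) is U(n-r, n) = U(4,13).
Bases of U(4,13) are all (4)-element subsets.
|B(M*)| = C(13,4) = (13 * 12 * 11 * 10) / (1 * 2 * 3 * 4) = 715.

715


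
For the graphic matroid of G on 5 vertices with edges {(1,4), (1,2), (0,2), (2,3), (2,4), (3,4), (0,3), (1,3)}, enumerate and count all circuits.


A circuit in a graphic matroid = edge set of a simple cycle.
G has 5 vertices and 8 edges.
Enumerating all minimal edge subsets forming cycles...
Total circuits found: 12.

12


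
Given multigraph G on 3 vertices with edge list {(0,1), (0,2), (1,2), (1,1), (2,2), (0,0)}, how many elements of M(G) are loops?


In a graphic matroid, a loop is a self-loop edge (u,u) with rank 0.
Examining all 6 edges for self-loops...
Self-loops found: (1,1), (2,2), (0,0)
Number of loops = 3.

3


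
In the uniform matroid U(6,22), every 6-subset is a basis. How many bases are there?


Bases of U(6,22) are all 6-element subsets of the 22-element ground set.
Number of bases = C(22,6).
C(22,6) = 22! / (6! * 16!) = 74613.

74613


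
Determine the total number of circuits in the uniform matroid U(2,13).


In U(2,13), circuits are the (3)-element subsets.
Any set of 3 elements is dependent, and removing any one element gives
an independent set of size 2, so it is a minimal dependent set.
Number of circuits = C(13,3) = 13! / (3! * 10!) = 286.

286


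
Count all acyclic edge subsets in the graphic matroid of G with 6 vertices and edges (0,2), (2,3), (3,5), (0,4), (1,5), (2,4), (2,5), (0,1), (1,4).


An independent set in a graphic matroid is an acyclic edge subset.
G has 6 vertices and 9 edges.
Enumerate all 2^9 = 512 subsets, checking for acyclicity.
Total independent sets = 296.

296


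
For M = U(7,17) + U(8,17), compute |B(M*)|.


(M1+M2)* = M1* + M2*.
M1* = U(10,17), bases: C(17,10) = 19448.
M2* = U(9,17), bases: C(17,9) = 24310.
|B(M*)| = 19448 * 24310 = 472780880.

472780880


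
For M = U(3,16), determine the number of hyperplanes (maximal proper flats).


Hyperplanes of U(3,16) are flats of rank 2.
In a uniform matroid, these are exactly the (2)-element subsets.
Count = (16 choose 2) = 120.

120


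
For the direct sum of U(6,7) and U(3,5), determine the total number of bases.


Bases of a direct sum M1 + M2: |B| = |B(M1)| * |B(M2)|.
|B(U(6,7))| = C(7,6) = 7.
|B(U(3,5))| = C(5,3) = 10.
Total bases = 7 * 10 = 70.

70


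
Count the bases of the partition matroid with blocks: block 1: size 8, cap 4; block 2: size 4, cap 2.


A basis picks exactly ci elements from block i.
Number of bases = product of C(|Si|, ci).
= C(8,4) * C(4,2)
= 70 * 6
= 420.

420


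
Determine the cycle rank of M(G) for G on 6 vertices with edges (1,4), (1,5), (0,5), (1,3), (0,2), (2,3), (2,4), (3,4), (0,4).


Cycle rank (nullity) = |E| - r(M) = |E| - (|V| - c).
|E| = 9, |V| = 6, c = 1.
Nullity = 9 - (6 - 1) = 9 - 5 = 4.

4


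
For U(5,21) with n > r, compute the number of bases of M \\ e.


Deleting e from U(5,21) gives U(5,20) since n > r.
Bases of U(5,20) = C(20,5) = 20! / (5! * 15!) = 15504.

15504


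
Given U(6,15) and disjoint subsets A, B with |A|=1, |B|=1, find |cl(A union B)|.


|A union B| = 1 + 1 = 2 (disjoint).
In U(6,15), cl(S) = S if |S| < 6, else cl(S) = E.
Since 2 < 6, cl(A union B) = A union B.
|cl(A union B)| = 2.

2


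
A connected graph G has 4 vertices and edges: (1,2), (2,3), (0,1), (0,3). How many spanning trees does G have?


By Kirchhoff's matrix tree theorem, the number of spanning trees equals
the determinant of any cofactor of the Laplacian matrix L.
G has 4 vertices and 4 edges.
Computing the (3 x 3) cofactor determinant gives 4.

4


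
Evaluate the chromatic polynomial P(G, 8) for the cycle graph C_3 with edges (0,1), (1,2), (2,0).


P(C_3, k) = (k-1)^3 + (-1)^3*(k-1).
P(8) = (7)^3 - 7
= 343 - 7 = 336.

336


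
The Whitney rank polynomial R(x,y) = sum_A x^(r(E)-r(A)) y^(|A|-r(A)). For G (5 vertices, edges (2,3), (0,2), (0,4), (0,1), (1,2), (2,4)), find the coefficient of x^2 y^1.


R(x,y) = sum over A in 2^E of x^(r(E)-r(A)) * y^(|A|-r(A)).
G has 5 vertices, 6 edges. r(E) = 4.
Enumerate all 2^6 = 64 subsets.
Count subsets with r(E)-r(A)=2 and |A|-r(A)=1: 2.

2


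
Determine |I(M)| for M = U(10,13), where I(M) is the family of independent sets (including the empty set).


Independent sets of U(10,13) are all subsets of size <= 10.
Count = (13 choose 0) + (13 choose 1) + (13 choose 2) + (13 choose 3) + (13 choose 4) + (13 choose 5) + (13 choose 6) + (13 choose 7) + (13 choose 8) + (13 choose 9) + (13 choose 10)
     = 1 + 13 + 78 + 286 + 715 + 1287 + 1716 + 1716 + 1287 + 715 + 286
     = 8100.

8100


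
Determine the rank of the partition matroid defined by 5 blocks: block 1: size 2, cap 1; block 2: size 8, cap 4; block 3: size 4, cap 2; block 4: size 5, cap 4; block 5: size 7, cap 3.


Rank of a partition matroid = sum of min(|Si|, ci) for each block.
= min(2,1) + min(8,4) + min(4,2) + min(5,4) + min(7,3)
= 1 + 4 + 2 + 4 + 3
= 14.

14


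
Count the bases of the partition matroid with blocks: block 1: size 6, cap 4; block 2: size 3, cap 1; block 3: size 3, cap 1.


A basis picks exactly ci elements from block i.
Number of bases = product of C(|Si|, ci).
= C(6,4) * C(3,1) * C(3,1)
= 15 * 3 * 3
= 135.

135


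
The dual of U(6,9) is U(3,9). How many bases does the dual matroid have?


The dual of U(r,n) is U(n-r, n) = U(3,9).
Bases of U(3,9) are all (3)-element subsets.
|B(M*)| = C(9,3) = (9 * 8 * 7) / (1 * 2 * 3) = 84.

84


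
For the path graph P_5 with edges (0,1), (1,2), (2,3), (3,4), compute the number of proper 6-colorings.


P(P_5, k) = k * (k-1)^(4).
P(6) = 6 * 5^4 = 6 * 625 = 3750.

3750


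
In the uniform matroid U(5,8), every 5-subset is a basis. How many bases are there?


Bases of U(5,8) are all 5-element subsets of the 8-element ground set.
Number of bases = C(8,5).
C(8,5) = 56.

56


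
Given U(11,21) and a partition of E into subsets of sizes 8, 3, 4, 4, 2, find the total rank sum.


r(Ai) = min(|Ai|, 11) for each part.
Sum = min(8,11) + min(3,11) + min(4,11) + min(4,11) + min(2,11)
    = 8 + 3 + 4 + 4 + 2
    = 21.

21


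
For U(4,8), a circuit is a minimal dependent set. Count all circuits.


In U(4,8), circuits are the (5)-element subsets.
Any set of 5 elements is dependent, and removing any one element gives
an independent set of size 4, so it is a minimal dependent set.
Number of circuits = C(8,5) = 56.

56


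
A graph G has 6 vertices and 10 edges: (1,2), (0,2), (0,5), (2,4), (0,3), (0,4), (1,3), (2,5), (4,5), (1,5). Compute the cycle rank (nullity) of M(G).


Cycle rank (nullity) = |E| - r(M) = |E| - (|V| - c).
|E| = 10, |V| = 6, c = 1.
Nullity = 10 - (6 - 1) = 10 - 5 = 5.

5


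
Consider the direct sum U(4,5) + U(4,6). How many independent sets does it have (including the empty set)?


For a direct sum, |I(M1+M2)| = |I(M1)| * |I(M2)|.
|I(U(4,5))| = sum C(5,k) for k=0..4 = 31.
|I(U(4,6))| = sum C(6,k) for k=0..4 = 57.
Total = 31 * 57 = 1767.

1767


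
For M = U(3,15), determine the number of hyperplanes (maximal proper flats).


Hyperplanes of U(3,15) are flats of rank 2.
In a uniform matroid, these are exactly the (2)-element subsets.
Count = C(15,2) = 15! / (2! * 13!) = 105.

105


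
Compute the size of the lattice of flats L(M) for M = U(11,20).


Flats of U(11,20): every subset of size < 11 is a flat, plus E itself.
Count = (20 choose 0) + (20 choose 1) + (20 choose 2) + (20 choose 3) + (20 choose 4) + (20 choose 5) + (20 choose 6) + (20 choose 7) + (20 choose 8) + (20 choose 9) + (20 choose 10) + 1
     = 1 + 20 + 190 + 1140 + 4845 + 15504 + 38760 + 77520 + 125970 + 167960 + 184756 + 1
     = 616667.

616667


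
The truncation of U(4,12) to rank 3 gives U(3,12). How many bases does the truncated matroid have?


Truncating U(4,12) to rank 3 gives U(3,12).
Bases of U(3,12) are all 3-element subsets of 12 elements.
Number of bases = C(12,3) = (12 * 11 * 10) / (1 * 2 * 3) = 220.

220


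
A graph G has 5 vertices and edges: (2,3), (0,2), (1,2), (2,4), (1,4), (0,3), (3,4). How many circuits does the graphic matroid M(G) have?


A circuit in a graphic matroid = edge set of a simple cycle.
G has 5 vertices and 7 edges.
Enumerating all minimal edge subsets forming cycles...
Total circuits found: 6.

6


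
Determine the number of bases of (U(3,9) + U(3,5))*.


(M1+M2)* = M1* + M2*.
M1* = U(6,9), bases: C(9,6) = 84.
M2* = U(2,5), bases: C(5,2) = 10.
|B(M*)| = 84 * 10 = 840.

840


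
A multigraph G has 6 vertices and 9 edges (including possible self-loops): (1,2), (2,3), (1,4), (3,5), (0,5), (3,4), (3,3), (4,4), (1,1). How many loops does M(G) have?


In a graphic matroid, a loop is a self-loop edge (u,u) with rank 0.
Examining all 9 edges for self-loops...
Self-loops found: (3,3), (4,4), (1,1)
Number of loops = 3.

3


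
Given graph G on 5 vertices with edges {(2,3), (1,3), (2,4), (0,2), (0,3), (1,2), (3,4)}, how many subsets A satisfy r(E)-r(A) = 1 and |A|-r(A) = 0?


R(x,y) = sum over A in 2^E of x^(r(E)-r(A)) * y^(|A|-r(A)).
G has 5 vertices, 7 edges. r(E) = 4.
Enumerate all 2^7 = 128 subsets.
Count subsets with r(E)-r(A)=1 and |A|-r(A)=0: 32.

32


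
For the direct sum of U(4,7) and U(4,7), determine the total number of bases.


Bases of a direct sum M1 + M2: |B| = |B(M1)| * |B(M2)|.
|B(U(4,7))| = C(7,4) = 35.
|B(U(4,7))| = C(7,4) = 35.
Total bases = 35 * 35 = 1225.

1225


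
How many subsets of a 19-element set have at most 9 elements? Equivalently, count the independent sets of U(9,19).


Independent sets of U(9,19) are all subsets of size <= 9.
Count = C(19,0) + C(19,1) + C(19,2) + C(19,3) + C(19,4) + C(19,5) + C(19,6) + C(19,7) + C(19,8) + C(19,9)
     = 1 + 19 + 171 + 969 + 3876 + 11628 + 27132 + 50388 + 75582 + 92378
     = 262144.

262144


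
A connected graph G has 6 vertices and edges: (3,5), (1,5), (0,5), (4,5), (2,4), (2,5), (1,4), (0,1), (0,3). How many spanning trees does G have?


By Kirchhoff's matrix tree theorem, the number of spanning trees equals
the determinant of any cofactor of the Laplacian matrix L.
G has 6 vertices and 9 edges.
Computing the (5 x 5) cofactor determinant gives 55.

55


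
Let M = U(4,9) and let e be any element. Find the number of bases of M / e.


Contracting e from U(4,9) gives U(3,8).
Bases of U(3,8) = C(8,3) = 8! / (3! * 5!) = 56.

56


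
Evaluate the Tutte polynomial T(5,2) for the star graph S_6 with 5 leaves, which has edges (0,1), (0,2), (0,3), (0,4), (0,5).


A star on 6 vertices is a tree with 5 edges.
T(x,y) = x^(5) for any tree.
T(5,2) = 5^5 = 3125.

3125


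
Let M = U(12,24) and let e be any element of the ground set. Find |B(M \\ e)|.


Deleting e from U(12,24) gives U(12,23) since n > r.
Bases of U(12,23) = C(23,12) = 1352078.

1352078


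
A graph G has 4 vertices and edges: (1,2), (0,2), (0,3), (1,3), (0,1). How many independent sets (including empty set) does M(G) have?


An independent set in a graphic matroid is an acyclic edge subset.
G has 4 vertices and 5 edges.
Enumerate all 2^5 = 32 subsets, checking for acyclicity.
Total independent sets = 24.

24


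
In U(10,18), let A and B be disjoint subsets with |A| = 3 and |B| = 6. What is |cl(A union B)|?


|A union B| = 3 + 6 = 9 (disjoint).
In U(10,18), cl(S) = S if |S| < 10, else cl(S) = E.
Since 9 < 10, cl(A union B) = A union B.
|cl(A union B)| = 9.

9


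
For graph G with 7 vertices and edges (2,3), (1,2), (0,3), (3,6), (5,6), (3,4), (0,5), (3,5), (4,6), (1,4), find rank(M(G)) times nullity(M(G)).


r(M) = |V| - c = 7 - 1 = 6.
nullity = |E| - r(M) = 10 - 6 = 4.
Product = 6 * 4 = 24.

24


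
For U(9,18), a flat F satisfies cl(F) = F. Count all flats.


Flats of U(9,18): every subset of size < 9 is a flat, plus E itself.
Count = (18 choose 0) + (18 choose 1) + (18 choose 2) + (18 choose 3) + (18 choose 4) + (18 choose 5) + (18 choose 6) + (18 choose 7) + (18 choose 8) + 1
     = 1 + 18 + 153 + 816 + 3060 + 8568 + 18564 + 31824 + 43758 + 1
     = 106763.

106763


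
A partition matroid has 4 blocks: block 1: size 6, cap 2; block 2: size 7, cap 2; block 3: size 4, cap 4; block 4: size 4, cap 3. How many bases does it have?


A basis picks exactly ci elements from block i.
Number of bases = product of C(|Si|, ci).
= C(6,2) * C(7,2) * C(4,4) * C(4,3)
= 15 * 21 * 1 * 4
= 1260.

1260


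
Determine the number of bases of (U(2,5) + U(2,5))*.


(M1+M2)* = M1* + M2*.
M1* = U(3,5), bases: C(5,3) = 10.
M2* = U(3,5), bases: C(5,3) = 10.
|B(M*)| = 10 * 10 = 100.

100


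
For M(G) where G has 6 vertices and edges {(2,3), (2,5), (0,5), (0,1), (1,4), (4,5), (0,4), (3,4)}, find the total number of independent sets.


An independent set in a graphic matroid is an acyclic edge subset.
G has 6 vertices and 8 edges.
Enumerate all 2^8 = 256 subsets, checking for acyclicity.
Total independent sets = 178.

178


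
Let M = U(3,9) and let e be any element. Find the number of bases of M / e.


Contracting e from U(3,9) gives U(2,8).
Bases of U(2,8) = C(8,2) = 8! / (2! * 6!) = 28.

28


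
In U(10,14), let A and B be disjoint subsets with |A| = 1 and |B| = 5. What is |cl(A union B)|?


|A union B| = 1 + 5 = 6 (disjoint).
In U(10,14), cl(S) = S if |S| < 10, else cl(S) = E.
Since 6 < 10, cl(A union B) = A union B.
|cl(A union B)| = 6.

6


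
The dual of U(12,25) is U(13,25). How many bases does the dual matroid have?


The dual of U(r,n) is U(n-r, n) = U(13,25).
Bases of U(13,25) are all (13)-element subsets.
|B(M*)| = C(25,13) = 25! / (13! * 12!) = 5200300.

5200300


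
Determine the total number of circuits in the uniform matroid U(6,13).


In U(6,13), circuits are the (7)-element subsets.
Any set of 7 elements is dependent, and removing any one element gives
an independent set of size 6, so it is a minimal dependent set.
Number of circuits = C(13,7) = 1716.

1716


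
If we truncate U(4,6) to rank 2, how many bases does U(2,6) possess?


Truncating U(4,6) to rank 2 gives U(2,6).
Bases of U(2,6) are all 2-element subsets of 6 elements.
Number of bases = (6 choose 2) = 15.

15


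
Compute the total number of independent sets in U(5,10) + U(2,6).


For a direct sum, |I(M1+M2)| = |I(M1)| * |I(M2)|.
|I(U(5,10))| = sum C(10,k) for k=0..5 = 638.
|I(U(2,6))| = sum C(6,k) for k=0..2 = 22.
Total = 638 * 22 = 14036.

14036


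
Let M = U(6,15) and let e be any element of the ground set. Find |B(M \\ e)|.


Deleting e from U(6,15) gives U(6,14) since n > r.
Bases of U(6,14) = (14 choose 6) = 3003.

3003


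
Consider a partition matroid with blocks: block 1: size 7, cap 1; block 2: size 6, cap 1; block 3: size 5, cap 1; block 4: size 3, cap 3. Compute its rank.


Rank of a partition matroid = sum of min(|Si|, ci) for each block.
= min(7,1) + min(6,1) + min(5,1) + min(3,3)
= 1 + 1 + 1 + 3
= 6.

6
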